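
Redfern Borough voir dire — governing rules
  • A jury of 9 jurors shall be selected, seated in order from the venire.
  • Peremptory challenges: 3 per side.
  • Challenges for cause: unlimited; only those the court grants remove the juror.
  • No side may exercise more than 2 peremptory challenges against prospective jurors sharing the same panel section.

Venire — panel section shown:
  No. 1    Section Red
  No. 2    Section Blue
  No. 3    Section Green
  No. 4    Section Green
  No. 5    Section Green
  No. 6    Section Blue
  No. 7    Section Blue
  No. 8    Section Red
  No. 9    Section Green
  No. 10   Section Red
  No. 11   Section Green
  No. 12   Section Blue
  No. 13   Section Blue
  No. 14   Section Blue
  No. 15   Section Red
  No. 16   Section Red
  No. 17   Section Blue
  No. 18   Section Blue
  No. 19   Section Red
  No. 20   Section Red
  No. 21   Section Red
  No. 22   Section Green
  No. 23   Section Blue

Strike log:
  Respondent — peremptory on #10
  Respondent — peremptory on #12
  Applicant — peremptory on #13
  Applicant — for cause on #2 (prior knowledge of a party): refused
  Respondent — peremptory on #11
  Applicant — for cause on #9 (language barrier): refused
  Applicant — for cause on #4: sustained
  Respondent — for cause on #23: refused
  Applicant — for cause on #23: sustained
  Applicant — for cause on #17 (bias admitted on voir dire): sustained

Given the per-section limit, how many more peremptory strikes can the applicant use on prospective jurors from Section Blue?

1

Applicant peremptories so far: #13 — 1 of 3 used, 2 left overall.
Against Section Blue: #13 — 1 used; per-section cap 2 leaves 1.
Binding limit: min(2, 1) = 1.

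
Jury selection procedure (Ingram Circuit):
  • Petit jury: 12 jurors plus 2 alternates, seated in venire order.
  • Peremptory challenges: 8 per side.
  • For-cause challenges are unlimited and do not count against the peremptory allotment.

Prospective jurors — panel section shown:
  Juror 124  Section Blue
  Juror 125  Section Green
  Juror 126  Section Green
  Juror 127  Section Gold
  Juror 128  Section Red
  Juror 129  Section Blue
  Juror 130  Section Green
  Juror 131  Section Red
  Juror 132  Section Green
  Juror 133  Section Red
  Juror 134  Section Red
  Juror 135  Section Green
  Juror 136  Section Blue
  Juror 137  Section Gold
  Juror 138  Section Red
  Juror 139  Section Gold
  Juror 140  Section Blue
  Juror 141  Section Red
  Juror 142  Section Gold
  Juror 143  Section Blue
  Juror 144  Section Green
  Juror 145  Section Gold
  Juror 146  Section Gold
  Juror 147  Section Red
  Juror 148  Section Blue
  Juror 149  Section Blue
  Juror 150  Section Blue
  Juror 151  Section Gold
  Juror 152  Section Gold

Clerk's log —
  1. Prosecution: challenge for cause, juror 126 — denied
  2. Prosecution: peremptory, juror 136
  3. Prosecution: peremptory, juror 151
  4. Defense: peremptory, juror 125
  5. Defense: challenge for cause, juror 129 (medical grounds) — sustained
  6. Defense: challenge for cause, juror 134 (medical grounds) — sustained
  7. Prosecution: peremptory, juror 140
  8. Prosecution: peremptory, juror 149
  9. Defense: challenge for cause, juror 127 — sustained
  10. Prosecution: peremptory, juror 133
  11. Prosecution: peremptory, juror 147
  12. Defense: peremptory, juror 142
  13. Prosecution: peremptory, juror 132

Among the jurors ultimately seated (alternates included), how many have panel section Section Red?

4

Removed: #125, #127, #129, #132, #133, #134, #136, #140, #142, #147, #149, #151.
Seated (14 incl. alternates): #124, #126, #128, #130, #131, #135, #137, #138, #139, #141, #143, #144, #145, #146.
Of those, in Section Red: #128, #131, #138, #141 → 4.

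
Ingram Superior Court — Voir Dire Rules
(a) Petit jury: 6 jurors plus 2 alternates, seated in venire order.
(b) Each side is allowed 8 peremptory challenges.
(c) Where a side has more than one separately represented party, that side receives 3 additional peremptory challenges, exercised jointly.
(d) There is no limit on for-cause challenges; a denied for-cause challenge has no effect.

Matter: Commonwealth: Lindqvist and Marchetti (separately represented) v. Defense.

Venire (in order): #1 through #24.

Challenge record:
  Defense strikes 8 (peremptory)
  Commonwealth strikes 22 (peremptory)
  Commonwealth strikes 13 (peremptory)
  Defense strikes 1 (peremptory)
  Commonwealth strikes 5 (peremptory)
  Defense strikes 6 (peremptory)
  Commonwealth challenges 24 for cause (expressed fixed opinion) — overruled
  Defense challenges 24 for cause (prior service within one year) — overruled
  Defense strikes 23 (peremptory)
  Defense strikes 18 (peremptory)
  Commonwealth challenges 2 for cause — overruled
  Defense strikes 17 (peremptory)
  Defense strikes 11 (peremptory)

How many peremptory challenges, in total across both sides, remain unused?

9

Commonwealth allotment: 8 base + 3 multi-party = 11. Defense allotment: 8.
Commonwealth peremptories used: #22, #13, #5 — 3 (for-cause on #24, #2 don't count).
Defense peremptories used: #8, #1, #6, #23, #18, #17, #11 — 7 (the for-cause on #24 doesn't count).
Remaining: (11 − 3) + (8 − 7) = 9.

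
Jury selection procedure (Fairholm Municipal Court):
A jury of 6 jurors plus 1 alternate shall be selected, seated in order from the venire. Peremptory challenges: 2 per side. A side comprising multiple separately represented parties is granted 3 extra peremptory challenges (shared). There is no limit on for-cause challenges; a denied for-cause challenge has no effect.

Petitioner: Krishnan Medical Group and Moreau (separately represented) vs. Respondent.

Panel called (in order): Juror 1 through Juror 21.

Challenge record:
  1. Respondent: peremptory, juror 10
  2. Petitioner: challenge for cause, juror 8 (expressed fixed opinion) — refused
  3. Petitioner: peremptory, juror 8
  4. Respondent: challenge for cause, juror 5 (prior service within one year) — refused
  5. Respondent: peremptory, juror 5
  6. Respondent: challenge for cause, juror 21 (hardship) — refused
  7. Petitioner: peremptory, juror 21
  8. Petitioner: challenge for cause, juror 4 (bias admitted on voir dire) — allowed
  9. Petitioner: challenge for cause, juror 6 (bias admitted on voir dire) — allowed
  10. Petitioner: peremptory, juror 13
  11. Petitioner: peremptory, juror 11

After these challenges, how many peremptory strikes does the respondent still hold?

Respondent allotment: 2.
Respondent peremptories used: #10, #5 — 2 (for-cause on #5, #21 don't count).
Remaining: 2 − 2 = 0.

0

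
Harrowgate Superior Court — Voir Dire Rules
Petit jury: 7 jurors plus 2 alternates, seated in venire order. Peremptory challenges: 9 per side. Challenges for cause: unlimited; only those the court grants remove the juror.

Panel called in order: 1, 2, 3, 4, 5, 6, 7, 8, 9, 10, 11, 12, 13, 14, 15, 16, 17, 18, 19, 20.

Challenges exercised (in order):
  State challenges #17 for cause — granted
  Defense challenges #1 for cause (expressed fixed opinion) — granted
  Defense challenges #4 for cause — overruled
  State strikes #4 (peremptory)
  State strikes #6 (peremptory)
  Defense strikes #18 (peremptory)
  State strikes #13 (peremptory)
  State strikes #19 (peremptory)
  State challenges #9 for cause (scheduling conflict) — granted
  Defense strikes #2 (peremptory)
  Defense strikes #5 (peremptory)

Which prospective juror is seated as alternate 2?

Removed: #1, #2, #4, #5, #6, #9, #13, #17, #18, #19.
Seating in order: seats 1–7 → #3, #7, #8, #10, #11, #12, #14; alternates → #15, #16.
So alternate 2 is #16.

16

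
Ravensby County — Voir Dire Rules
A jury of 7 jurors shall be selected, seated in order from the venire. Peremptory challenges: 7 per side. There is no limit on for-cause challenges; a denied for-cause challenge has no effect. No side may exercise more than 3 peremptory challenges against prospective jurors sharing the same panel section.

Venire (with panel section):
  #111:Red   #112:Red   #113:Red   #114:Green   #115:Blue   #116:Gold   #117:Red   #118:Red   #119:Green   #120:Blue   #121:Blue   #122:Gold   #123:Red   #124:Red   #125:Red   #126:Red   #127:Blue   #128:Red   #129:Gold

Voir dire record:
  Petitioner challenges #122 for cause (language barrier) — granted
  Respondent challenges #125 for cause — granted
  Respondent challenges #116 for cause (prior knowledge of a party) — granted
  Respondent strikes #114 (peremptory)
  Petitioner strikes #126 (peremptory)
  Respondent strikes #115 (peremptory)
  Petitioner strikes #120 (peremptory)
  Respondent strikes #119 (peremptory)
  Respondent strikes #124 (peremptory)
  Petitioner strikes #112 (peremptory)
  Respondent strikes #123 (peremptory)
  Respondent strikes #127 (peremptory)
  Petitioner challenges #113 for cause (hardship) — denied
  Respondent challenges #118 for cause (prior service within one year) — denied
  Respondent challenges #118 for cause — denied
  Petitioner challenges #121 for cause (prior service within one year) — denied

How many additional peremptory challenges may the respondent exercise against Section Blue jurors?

1

Respondent peremptories so far: #114, #115, #119, #124, #123, #127 — 6 of 7 used, 1 left overall.
Against Section Blue: #115, #127 — 2 used; per-section cap 3 leaves 1.
Binding limit: min(1, 1) = 1.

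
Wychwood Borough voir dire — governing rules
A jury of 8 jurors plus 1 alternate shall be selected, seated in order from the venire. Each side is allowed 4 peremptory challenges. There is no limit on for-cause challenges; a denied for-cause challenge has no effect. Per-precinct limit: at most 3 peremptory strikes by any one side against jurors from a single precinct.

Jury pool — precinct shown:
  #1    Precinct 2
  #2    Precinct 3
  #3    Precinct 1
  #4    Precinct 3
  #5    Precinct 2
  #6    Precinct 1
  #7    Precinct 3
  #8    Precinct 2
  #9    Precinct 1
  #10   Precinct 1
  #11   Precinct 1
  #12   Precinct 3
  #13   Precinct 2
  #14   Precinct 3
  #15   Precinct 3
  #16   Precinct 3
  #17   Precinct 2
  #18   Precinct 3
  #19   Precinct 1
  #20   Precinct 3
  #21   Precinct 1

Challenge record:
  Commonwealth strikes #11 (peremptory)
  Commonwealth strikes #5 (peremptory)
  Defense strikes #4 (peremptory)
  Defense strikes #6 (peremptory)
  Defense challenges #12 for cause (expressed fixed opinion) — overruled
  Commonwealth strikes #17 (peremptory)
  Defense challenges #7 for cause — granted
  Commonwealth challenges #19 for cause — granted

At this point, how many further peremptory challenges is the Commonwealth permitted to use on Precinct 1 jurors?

1

Commonwealth peremptories so far: #11, #5, #17 — 3 of 4 used, 1 left overall.
Against Precinct 1: #11 — 1 used; per-precinct cap 3 leaves 2.
Binding limit: min(1, 2) = 1.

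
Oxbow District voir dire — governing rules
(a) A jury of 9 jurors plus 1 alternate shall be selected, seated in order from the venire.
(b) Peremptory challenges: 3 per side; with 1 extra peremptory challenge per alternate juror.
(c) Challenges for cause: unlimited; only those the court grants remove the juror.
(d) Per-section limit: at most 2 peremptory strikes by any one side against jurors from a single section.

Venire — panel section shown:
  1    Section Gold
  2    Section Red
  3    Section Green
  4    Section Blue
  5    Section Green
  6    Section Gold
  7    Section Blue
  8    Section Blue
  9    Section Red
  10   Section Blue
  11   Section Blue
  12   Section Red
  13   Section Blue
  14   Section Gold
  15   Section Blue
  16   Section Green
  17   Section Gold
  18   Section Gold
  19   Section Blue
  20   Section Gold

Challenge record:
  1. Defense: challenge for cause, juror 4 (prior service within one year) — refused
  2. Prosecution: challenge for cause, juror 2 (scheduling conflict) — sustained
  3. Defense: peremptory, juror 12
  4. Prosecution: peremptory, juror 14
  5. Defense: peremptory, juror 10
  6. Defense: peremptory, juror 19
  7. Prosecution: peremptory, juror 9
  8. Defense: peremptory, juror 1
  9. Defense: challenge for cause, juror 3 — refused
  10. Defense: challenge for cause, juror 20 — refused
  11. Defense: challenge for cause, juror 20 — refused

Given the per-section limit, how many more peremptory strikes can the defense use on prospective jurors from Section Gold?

Defense peremptories so far: #12, #10, #19, #1 — 4 of 4 used, 0 left overall.
Against Section Gold: #1 — 1 used; per-section cap 2 leaves 1.
Binding limit: min(0, 1) = 0.

0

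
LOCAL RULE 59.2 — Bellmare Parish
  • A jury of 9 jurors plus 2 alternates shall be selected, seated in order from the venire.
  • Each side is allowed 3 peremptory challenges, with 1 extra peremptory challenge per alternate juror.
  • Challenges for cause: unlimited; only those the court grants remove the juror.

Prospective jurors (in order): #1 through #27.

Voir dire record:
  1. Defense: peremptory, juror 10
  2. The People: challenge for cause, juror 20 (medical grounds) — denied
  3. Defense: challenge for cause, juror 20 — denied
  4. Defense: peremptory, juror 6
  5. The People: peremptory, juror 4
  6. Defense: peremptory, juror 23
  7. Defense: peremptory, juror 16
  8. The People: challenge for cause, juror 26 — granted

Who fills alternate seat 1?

Removed: #4, #6, #10, #16, #23, #26. (#20 stays — for-cause denied.)
Filling seats in venire order through position 10: #1, #2, #3, #5, #7, #8, #9, #11, #12, #13.
So alternate 1 is #13.

13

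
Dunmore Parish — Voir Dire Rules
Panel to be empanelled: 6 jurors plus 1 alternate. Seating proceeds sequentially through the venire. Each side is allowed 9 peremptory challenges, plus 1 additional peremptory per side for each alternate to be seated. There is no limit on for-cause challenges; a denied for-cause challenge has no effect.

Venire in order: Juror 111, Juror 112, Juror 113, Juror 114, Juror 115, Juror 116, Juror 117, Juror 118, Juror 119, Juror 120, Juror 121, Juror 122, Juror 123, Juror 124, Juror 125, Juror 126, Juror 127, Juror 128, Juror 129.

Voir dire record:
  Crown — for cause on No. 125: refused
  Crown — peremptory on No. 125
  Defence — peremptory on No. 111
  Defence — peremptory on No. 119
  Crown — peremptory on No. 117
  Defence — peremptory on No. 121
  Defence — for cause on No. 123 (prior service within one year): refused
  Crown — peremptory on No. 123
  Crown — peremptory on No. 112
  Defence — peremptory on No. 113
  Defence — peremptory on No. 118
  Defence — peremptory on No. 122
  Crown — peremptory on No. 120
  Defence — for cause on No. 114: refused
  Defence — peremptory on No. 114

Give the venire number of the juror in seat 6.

128

Removed: #111, #112, #113, #114, #117, #118, #119, #120, #121, #122, #123, #125.
Seating in order: seats 1–6 → #115, #116, #124, #126, #127, #128; alternates → #129.
So seat 6 is #128.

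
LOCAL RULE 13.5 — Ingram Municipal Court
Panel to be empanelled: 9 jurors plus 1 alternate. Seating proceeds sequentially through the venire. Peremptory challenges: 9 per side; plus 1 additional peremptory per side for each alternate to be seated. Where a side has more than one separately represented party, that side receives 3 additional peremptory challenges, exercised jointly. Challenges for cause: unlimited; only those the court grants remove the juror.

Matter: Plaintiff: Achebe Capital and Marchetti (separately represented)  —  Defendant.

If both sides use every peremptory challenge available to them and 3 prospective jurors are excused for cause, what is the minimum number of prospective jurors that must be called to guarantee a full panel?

36

Seats to fill: 9 + 1 alternates = 10.
Peremptories — Plaintiff: 9 + 1×1 + 3 = 13; Defendant: 9 + 1×1 = 10; total 23.
For-cause removals: 3.
Minimum venire: 10 + 23 + 3 = 36.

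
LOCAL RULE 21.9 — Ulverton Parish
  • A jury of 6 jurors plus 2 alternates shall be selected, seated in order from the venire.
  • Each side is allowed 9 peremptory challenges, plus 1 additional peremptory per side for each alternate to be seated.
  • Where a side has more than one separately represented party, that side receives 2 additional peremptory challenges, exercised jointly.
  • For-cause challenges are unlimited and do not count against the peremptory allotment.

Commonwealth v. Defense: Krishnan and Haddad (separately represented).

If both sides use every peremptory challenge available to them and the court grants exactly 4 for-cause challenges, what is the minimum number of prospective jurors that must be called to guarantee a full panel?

Seats to fill: 6 + 2 alternates = 8.
Peremptories — Commonwealth: 9 + 1×2 = 11; Defense: 9 + 1×2 + 2 = 13; total 24.
For-cause removals: 4.
Minimum venire: 8 + 24 + 4 = 36.

36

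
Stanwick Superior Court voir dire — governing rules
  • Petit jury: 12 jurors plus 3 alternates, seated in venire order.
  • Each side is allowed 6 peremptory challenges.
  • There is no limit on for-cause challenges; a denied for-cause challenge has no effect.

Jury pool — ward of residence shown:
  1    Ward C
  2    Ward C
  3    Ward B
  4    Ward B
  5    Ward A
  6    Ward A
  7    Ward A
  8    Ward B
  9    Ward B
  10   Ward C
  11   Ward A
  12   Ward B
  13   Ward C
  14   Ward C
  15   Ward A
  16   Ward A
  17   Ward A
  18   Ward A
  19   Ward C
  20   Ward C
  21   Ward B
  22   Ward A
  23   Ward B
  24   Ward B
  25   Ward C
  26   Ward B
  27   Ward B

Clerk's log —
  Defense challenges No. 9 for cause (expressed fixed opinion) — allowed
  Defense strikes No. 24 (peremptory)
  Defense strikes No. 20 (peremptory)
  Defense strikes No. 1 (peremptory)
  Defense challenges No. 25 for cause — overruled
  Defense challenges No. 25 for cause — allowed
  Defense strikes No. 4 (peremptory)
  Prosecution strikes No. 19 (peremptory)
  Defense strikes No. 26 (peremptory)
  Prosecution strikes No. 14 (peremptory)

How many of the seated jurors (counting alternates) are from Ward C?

3

Removed: #1, #4, #9, #14, #19, #20, #24, #25, #26.
Seated (15 incl. alternates): #2, #3, #5, #6, #7, #8, #10, #11, #12, #13, #15, #16, #17, #18, #21.
Of those, in Ward C: #2, #10, #13 → 3.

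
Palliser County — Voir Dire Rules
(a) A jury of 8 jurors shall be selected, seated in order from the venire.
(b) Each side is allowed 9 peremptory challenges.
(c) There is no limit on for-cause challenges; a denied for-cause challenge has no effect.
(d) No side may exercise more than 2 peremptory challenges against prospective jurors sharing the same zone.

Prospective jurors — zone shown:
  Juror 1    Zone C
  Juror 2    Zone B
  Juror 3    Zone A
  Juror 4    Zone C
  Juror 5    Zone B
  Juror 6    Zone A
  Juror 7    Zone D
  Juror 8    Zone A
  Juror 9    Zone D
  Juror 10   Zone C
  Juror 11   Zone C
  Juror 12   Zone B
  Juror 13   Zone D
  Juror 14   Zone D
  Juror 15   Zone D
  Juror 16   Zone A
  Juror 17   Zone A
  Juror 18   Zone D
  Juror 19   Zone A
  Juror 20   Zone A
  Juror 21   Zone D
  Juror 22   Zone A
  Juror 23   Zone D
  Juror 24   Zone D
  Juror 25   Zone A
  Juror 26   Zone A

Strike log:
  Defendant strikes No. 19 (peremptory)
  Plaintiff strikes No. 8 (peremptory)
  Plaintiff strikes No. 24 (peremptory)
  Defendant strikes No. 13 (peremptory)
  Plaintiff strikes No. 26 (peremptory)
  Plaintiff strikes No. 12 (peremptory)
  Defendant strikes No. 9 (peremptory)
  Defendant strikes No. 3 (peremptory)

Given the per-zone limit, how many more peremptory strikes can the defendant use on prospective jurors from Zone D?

0

Defendant peremptories so far: #19, #13, #9, #3 — 4 of 9 used, 5 left overall.
Against Zone D: #13, #9 — 2 used; per-zone cap 2 leaves 0.
Binding limit: min(5, 0) = 0.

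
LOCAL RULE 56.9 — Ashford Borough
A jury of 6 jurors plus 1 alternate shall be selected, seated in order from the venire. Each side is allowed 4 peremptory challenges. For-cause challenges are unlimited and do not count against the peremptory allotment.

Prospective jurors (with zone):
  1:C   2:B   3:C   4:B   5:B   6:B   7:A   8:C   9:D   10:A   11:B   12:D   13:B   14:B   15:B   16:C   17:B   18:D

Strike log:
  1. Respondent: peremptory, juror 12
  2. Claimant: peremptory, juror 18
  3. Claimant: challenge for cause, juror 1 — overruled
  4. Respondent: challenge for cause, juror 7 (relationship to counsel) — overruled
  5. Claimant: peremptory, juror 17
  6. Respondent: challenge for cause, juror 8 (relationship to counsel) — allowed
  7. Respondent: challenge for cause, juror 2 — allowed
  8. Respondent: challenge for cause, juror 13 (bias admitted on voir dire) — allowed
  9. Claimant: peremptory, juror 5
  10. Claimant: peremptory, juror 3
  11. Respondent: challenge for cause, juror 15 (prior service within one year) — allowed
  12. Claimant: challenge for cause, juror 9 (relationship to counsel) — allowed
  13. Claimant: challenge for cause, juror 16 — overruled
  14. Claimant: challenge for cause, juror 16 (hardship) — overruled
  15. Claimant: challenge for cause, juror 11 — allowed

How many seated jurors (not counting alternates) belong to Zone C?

Removed: #2, #3, #5, #8, #9, #11, #12, #13, #15, #17, #18.
Seated jurors 1–6: #1, #4, #6, #7, #10, #14 (alternates #16 not counted).
Of those, in Zone C: #1 → 1.

1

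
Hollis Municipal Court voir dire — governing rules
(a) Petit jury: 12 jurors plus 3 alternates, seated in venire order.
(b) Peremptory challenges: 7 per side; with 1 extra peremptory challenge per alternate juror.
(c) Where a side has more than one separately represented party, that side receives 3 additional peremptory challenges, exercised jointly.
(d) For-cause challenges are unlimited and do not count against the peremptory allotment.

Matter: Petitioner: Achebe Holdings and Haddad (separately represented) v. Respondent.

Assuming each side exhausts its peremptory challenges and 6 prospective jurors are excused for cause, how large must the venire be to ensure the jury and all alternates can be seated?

Seats to fill: 12 + 3 alternates = 15.
Peremptories — Petitioner: 7 + 1×3 + 3 = 13; Respondent: 7 + 1×3 = 10; total 23.
For-cause removals: 6.
Minimum venire: 15 + 23 + 6 = 44.

44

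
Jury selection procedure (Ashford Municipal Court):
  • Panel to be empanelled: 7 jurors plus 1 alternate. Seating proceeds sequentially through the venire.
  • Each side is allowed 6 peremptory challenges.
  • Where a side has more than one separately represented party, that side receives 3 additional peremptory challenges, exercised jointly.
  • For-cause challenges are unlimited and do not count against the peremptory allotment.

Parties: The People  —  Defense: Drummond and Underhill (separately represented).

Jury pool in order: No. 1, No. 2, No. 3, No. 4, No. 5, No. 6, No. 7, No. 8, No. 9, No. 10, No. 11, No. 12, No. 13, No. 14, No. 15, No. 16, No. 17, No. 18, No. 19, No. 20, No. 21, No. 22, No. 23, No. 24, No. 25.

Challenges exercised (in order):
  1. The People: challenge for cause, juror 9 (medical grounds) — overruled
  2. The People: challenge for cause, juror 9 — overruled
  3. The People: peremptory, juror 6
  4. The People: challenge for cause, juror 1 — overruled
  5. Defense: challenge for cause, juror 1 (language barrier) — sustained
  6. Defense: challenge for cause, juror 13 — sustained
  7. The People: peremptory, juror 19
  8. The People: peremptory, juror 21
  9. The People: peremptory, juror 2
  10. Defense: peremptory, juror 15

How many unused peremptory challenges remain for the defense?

8

Defense allotment: 6 base + 3 multi-party = 9.
Defense peremptories used: #15 — 1 (for-cause on #1, #13 don't count).
Remaining: 9 − 1 = 8.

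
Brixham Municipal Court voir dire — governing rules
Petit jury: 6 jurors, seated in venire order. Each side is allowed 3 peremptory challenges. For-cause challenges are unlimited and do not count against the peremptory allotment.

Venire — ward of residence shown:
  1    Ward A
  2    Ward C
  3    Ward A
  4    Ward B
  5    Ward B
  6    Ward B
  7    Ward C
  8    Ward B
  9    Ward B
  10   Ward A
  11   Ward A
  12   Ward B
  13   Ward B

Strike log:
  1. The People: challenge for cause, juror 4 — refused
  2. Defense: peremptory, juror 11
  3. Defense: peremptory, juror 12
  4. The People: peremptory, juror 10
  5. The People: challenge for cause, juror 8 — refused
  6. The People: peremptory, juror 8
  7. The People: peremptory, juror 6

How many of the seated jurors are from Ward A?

2

Removed: #6, #8, #10, #11, #12.
Seated jurors 1–6: #1, #2, #3, #4, #5, #7.
Of those, in Ward A: #1, #3 → 2.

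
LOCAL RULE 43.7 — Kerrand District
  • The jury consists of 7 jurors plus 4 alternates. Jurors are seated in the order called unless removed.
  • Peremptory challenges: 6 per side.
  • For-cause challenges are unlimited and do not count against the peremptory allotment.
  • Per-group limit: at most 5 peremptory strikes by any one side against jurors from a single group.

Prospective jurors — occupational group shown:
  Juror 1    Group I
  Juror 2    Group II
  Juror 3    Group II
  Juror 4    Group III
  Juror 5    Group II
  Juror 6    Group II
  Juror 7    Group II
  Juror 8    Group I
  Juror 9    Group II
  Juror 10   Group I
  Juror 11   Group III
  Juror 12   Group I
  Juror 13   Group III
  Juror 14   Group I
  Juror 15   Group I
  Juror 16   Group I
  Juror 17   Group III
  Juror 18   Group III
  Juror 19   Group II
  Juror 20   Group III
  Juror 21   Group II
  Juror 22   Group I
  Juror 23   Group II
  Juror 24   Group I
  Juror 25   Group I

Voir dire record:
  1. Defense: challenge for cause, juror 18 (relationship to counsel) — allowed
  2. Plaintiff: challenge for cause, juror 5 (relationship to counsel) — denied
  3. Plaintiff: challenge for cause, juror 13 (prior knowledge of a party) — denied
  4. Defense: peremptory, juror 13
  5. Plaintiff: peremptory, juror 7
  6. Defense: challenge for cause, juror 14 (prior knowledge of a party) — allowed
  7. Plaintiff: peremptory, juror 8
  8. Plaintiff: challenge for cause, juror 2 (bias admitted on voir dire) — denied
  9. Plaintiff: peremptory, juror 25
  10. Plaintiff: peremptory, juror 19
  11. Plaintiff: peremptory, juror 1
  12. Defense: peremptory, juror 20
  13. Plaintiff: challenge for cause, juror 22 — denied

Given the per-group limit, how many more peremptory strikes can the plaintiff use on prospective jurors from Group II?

1

Plaintiff peremptories so far: #7, #8, #25, #19, #1 — 5 of 6 used, 1 left overall.
Against Group II: #7, #19 — 2 used; per-group cap 5 leaves 3.
Binding limit: min(1, 3) = 1.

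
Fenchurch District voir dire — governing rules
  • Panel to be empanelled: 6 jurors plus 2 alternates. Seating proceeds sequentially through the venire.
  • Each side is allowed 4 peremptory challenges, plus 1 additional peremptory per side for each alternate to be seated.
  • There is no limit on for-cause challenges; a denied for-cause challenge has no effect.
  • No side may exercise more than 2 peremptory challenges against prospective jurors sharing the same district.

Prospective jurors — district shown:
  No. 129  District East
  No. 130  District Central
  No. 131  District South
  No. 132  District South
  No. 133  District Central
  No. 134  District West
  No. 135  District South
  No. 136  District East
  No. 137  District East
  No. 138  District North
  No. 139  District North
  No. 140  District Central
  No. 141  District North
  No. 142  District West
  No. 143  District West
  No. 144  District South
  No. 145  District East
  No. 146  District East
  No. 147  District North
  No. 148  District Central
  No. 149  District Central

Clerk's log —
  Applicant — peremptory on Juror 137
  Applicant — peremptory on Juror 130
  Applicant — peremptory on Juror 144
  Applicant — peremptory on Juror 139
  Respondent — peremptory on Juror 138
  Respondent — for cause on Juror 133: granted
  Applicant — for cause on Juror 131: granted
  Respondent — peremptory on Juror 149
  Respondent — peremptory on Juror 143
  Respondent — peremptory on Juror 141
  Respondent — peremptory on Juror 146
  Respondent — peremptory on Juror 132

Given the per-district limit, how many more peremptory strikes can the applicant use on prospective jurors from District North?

Applicant peremptories so far: #137, #130, #144, #139 — 4 of 6 used, 2 left overall.
Against District North: #139 — 1 used; per-district cap 2 leaves 1.
Binding limit: min(2, 1) = 1.

1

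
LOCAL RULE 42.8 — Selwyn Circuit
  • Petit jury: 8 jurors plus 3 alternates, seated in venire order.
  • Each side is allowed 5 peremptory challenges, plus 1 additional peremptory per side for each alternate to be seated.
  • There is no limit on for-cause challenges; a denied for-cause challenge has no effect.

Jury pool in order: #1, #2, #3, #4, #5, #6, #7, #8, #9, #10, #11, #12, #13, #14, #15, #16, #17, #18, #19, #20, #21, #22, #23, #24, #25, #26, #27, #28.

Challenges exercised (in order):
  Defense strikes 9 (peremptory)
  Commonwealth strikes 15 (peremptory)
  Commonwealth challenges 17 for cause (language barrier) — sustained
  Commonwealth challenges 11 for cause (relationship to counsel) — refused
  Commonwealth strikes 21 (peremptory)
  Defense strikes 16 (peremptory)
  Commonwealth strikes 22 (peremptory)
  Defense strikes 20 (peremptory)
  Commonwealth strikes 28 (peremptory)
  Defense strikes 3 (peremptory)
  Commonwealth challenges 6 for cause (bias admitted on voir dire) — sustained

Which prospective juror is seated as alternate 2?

13

Removed: #3, #6, #9, #15, #16, #17, #20, #21, #22, #28. (#11 stays — for-cause denied.)
Seating in order: seats 1–8 → #1, #2, #4, #5, #7, #8, #10, #11; alternates → #12, #13, #14.
So alternate 2 is #13.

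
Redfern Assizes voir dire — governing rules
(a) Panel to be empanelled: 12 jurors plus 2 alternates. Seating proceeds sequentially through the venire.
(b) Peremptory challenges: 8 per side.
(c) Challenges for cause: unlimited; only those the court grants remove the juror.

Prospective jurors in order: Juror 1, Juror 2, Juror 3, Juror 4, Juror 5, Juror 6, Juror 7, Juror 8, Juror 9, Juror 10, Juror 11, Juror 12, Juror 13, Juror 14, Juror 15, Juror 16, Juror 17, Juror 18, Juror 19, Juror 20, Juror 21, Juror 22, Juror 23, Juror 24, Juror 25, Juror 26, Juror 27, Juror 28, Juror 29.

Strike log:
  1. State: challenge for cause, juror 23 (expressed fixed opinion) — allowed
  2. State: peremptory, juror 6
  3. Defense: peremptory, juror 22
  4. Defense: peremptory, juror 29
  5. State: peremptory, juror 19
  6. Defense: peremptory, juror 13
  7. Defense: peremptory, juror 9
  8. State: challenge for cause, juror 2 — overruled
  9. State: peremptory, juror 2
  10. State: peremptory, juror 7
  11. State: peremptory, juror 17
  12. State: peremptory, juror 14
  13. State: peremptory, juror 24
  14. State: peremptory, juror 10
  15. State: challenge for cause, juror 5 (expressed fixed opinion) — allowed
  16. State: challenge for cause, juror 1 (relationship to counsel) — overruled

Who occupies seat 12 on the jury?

Removed: #2, #5, #6, #7, #9, #10, #13, #14, #17, #19, #22, #23, #24, #29. (#1 stays — for-cause denied.)
Filling seats in venire order through position 12: #1, #3, #4, #8, #11, #12, #15, #16, #18, #20, #21, #25.
So seat 12 is #25.

25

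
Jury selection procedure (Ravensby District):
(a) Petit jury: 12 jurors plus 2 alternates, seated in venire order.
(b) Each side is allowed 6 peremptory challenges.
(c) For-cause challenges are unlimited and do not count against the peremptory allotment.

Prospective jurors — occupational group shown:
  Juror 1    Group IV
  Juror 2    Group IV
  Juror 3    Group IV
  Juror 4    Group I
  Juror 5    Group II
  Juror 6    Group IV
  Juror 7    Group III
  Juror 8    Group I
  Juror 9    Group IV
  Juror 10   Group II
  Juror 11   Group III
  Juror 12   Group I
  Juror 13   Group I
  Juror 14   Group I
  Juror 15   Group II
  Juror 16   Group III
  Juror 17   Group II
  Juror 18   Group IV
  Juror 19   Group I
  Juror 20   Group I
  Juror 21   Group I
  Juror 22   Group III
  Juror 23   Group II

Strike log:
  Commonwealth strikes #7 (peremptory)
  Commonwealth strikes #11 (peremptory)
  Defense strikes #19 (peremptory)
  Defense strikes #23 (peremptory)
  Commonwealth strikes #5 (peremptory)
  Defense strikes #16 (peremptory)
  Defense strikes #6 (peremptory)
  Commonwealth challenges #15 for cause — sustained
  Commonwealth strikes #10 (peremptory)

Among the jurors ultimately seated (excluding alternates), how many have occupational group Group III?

Removed: #5, #6, #7, #10, #11, #15, #16, #19, #23.
Seated jurors 1–12: #1, #2, #3, #4, #8, #9, #12, #13, #14, #17, #18, #20 (alternates #21, #22 not counted).
None of those are in Group III → 0.

0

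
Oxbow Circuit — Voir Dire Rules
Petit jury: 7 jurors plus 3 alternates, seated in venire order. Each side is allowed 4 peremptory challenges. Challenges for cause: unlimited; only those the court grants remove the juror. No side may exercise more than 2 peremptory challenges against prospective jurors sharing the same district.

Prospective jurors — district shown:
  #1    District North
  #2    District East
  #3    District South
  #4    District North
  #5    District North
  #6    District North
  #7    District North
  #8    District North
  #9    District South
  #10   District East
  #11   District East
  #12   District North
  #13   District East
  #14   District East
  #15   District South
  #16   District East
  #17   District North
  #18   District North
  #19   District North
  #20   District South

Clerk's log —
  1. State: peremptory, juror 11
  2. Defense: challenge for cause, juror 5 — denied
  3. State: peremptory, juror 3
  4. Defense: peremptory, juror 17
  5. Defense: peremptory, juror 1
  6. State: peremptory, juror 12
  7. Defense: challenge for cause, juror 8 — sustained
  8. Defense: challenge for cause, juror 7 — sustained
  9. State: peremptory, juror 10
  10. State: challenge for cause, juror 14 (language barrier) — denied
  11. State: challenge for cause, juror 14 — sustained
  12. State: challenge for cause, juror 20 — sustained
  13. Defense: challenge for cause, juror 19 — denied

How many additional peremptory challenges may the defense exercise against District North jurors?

Defense peremptories so far: #17, #1 — 2 of 4 used, 2 left overall.
Against District North: #17, #1 — 2 used; per-district cap 2 leaves 0.
Binding limit: min(2, 0) = 0.

0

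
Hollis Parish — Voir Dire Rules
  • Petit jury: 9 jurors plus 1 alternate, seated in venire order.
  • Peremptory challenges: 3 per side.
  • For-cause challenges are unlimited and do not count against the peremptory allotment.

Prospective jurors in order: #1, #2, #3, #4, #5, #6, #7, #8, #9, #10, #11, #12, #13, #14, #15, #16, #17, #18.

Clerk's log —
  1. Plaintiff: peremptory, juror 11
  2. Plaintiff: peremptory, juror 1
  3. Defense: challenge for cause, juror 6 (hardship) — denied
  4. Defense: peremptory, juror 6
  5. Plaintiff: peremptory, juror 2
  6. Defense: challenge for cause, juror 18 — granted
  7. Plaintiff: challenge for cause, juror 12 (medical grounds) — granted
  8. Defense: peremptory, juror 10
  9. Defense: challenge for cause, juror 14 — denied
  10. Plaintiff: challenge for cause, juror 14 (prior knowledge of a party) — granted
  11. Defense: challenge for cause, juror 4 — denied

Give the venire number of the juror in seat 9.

Removed: #1, #2, #6, #10, #11, #12, #14, #18. (#4 stays — for-cause denied.)
Seating in order: seats 1–9 → #3, #4, #5, #7, #8, #9, #13, #15, #16; alternates → #17.
So seat 9 is #16.

16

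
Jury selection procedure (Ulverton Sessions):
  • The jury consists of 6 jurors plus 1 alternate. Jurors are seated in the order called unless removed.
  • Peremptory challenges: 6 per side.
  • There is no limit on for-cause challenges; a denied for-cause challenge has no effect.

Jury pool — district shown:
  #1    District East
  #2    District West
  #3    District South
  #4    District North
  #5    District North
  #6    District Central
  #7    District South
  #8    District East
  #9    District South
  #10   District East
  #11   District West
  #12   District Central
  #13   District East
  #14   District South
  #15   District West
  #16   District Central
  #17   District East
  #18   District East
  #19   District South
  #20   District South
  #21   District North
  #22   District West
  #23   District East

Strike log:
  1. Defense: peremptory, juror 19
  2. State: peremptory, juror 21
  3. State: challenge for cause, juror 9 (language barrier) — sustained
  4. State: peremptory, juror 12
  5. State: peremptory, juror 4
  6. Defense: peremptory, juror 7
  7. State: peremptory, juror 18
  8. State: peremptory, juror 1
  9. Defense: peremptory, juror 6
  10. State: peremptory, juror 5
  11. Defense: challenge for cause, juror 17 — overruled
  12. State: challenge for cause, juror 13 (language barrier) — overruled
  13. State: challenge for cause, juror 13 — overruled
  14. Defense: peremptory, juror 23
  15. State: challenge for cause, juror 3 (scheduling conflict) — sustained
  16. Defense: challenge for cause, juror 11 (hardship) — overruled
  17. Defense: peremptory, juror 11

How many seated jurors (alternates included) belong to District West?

2

Removed: #1, #3, #4, #5, #6, #7, #9, #11, #12, #18, #19, #21, #23.
Seated (7 incl. alternates): #2, #8, #10, #13, #14, #15, #16.
Of those, in District West: #2, #15 → 2.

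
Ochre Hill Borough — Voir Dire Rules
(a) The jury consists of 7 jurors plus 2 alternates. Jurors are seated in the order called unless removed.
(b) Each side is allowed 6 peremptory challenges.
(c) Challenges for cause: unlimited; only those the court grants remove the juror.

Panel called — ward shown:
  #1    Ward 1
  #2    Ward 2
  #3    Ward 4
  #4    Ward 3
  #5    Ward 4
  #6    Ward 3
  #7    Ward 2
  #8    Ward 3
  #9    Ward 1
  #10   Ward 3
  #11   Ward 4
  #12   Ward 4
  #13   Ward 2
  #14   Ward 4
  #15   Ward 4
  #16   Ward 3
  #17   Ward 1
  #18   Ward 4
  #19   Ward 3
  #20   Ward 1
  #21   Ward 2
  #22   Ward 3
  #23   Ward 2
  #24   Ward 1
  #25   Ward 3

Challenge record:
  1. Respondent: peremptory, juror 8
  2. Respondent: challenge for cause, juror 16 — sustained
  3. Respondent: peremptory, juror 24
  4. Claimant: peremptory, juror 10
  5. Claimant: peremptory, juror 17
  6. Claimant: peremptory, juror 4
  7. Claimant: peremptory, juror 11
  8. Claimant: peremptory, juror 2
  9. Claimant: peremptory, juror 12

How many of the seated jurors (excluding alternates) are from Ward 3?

Removed: #2, #4, #8, #10, #11, #12, #16, #17, #24.
Seated jurors 1–7: #1, #3, #5, #6, #7, #9, #13 (alternates #14, #15 not counted).
Of those, in Ward 3: #6 → 1.

1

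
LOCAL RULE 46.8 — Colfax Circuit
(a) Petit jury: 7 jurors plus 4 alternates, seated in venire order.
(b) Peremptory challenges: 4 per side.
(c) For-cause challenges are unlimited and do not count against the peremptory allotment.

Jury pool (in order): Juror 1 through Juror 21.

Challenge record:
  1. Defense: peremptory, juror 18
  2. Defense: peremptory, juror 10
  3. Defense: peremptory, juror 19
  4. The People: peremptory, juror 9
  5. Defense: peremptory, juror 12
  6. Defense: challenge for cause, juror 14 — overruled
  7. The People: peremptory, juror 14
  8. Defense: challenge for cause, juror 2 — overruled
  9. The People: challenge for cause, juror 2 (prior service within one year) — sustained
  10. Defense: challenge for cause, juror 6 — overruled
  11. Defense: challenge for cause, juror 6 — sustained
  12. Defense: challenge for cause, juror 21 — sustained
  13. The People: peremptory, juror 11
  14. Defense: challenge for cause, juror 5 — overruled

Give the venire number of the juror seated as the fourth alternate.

20

Removed: #2, #6, #9, #10, #11, #12, #14, #18, #19, #21. (#5 stays — for-cause denied.)
Filling seats in venire order through position 11: #1, #3, #4, #5, #7, #8, #13, #15, #16, #17, #20.
So alternate 4 is #20.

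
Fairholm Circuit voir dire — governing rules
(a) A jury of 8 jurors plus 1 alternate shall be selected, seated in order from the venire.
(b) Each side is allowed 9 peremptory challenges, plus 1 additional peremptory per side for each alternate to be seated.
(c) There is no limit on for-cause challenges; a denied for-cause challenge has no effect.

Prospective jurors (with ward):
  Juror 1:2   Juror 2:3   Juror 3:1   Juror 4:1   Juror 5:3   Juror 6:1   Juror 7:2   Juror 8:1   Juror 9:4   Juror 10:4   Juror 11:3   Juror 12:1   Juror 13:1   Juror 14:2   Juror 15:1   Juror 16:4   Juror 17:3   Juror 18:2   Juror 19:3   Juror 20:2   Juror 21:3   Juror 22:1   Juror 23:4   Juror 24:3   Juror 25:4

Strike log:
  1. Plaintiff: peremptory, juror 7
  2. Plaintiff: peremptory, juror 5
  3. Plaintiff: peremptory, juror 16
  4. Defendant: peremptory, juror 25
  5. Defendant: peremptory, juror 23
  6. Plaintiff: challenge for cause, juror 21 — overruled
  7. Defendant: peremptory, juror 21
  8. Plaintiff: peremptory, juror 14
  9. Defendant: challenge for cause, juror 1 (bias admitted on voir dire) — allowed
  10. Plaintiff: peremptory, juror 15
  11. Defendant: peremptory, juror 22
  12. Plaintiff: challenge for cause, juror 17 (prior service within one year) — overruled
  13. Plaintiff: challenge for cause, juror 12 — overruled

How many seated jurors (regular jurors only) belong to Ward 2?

0

Removed: #1, #5, #7, #14, #15, #16, #21, #22, #23, #25.
Seated jurors 1–8: #2, #3, #4, #6, #8, #9, #10, #11 (alternates #12 not counted).
None of those are in Ward 2 → 0.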